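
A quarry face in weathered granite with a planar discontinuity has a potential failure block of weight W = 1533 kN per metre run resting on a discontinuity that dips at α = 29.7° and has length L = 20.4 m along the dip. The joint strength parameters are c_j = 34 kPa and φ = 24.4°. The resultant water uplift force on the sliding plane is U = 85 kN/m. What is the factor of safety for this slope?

FS = 1.66

Resolving the block weight along and normal to the plane and applying the Mohr–Coulomb strength on the joint:
N' = W cosα − U = 1533·cos29.7° − 85 = 1246.6 kN/m
Driving force T = W sinα = 1533·sin29.7° = 759.5 kN/m
Resisting force R = c_j·L + N'·tanφ = 34·20.4 + 1246.6·tan24.4° = 693.6 + 565.5 = 1259.1 kN/m
FS = R / T = 1259.1 / 759.5 = 1.658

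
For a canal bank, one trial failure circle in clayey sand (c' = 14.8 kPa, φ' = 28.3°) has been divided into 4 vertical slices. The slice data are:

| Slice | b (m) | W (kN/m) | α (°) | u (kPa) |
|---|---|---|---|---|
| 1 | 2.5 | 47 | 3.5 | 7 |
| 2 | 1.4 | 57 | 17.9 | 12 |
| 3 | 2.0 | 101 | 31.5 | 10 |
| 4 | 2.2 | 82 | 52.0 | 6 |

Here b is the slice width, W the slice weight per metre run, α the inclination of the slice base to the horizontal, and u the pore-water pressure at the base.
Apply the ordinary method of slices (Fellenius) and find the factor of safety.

FS = 1.68

Ordinary method of slices: FS = Σ[c'·Δl_i + (W_i cosα_i − u_i·Δl_i)·tanφ'] / Σ W_i sinα_i, with Δl_i = b_i / cosα_i.
Slice 1: Δl = 2.5/cos3.5° = 2.505 m; N'_1 = 47·cos3.5° − 7·2.505 = 29.4; c'Δl = 37.07; W sinα = 2.9
Slice 2: Δl = 1.4/cos17.9° = 1.471 m; N'_2 = 57·cos17.9° − 12·1.471 = 36.6; c'Δl = 21.77; W sinα = 17.5
Slice 3: Δl = 2.0/cos31.5° = 2.346 m; N'_3 = 101·cos31.5° − 10·2.346 = 62.7; c'Δl = 34.72; W sinα = 52.8
Slice 4: Δl = 2.2/cos52.0° = 3.573 m; N'_4 = 82·cos52.0° − 6·3.573 = 29.0; c'Δl = 52.89; W sinα = 64.6
Σc'Δl = 146.4 kN/m; ΣN' = 157.7 kN/m; ΣW sinα = 137.8 kN/m
Resisting = 146.4 + 157.7·tan28.3° = 146.4 + 84.9 = 231.3 kN/m
FS = 231.3 / 137.8 = 1.679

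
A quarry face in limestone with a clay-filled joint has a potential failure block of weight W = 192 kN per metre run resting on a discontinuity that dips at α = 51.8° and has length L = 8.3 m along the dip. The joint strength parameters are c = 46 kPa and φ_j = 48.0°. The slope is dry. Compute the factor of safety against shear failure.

Resolving the block weight along and normal to the plane and applying the Mohr–Coulomb strength on the joint:
N' = W cosα = 192·cos51.8° = 118.7 kN/m
Driving force T = W sinα = 192·sin51.8° = 150.9 kN/m
Resisting force R = c·L + N'·tanφ_j = 46·8.3 + 118.7·tan48.0° = 381.8 + 131.9 = 513.7 kN/m
FS = R / T = 513.7 / 150.9 = 3.404

FS = 3.40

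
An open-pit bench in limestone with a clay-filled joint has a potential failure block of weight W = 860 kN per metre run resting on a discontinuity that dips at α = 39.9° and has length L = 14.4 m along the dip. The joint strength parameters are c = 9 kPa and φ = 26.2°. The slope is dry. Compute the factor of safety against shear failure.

Resolving the block weight along and normal to the plane and applying the Mohr–Coulomb strength on the joint:
N' = W cosα = 860·cos39.9° = 659.8 kN/m
Driving force T = W sinα = 860·sin39.9° = 551.6 kN/m
Resisting force R = c·L + N'·tanφ = 9·14.4 + 659.8·tan26.2° = 129.6 + 324.6 = 454.2 kN/m
FS = R / T = 454.2 / 551.6 = 0.823

FS = 0.82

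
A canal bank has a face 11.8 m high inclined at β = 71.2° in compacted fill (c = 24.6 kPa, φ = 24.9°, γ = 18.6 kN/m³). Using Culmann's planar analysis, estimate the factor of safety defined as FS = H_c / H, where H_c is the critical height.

FS = 1.25

H_c = (4c/γ) · sinβ cosφ / [1 − cos(β − φ)]
    = (4·24.6/18.6) · sin71.2°·cos24.9° / [1 − cos46.3°]
    = 5.290 · 0.8587 / 0.3091 = 14.70 m
FS = H_c / H = 14.70 / 11.8 = 1.245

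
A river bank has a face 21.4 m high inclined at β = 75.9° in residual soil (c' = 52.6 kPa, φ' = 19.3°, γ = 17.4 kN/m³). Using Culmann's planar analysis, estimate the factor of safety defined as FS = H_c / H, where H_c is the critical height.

FS = 1.15

H_c = (4c'/γ) · sinβ cosφ' / [1 − cos(β − φ')]
    = (4·52.6/17.4) · sin75.9°·cos19.3° / [1 − cos56.6°]
    = 12.092 · 0.9154 / 0.4495 = 24.62 m
FS = H_c / H = 24.62 / 21.4 = 1.151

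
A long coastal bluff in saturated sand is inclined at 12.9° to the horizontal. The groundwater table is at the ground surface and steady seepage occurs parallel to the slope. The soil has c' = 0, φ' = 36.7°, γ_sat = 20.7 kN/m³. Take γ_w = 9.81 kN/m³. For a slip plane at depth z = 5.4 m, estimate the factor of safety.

With seepage parallel to the slope and the water table at the surface, the effective normal stress on the slip plane uses the buoyant unit weight γ' = γ_sat − γ_w while the driving shear stress uses γ_sat:
FS = [c' + γ' z cos²β tanφ'] / [γ_sat z sinβ cosβ]
(For c' = 0 this reduces to FS = (γ'/γ_sat)·tanφ'/tanβ.)
γ' = 20.7 − 9.81 = 10.89 kN/m³
Numerator = 0.0 + 10.89·5.4·cos²12.9°·tan36.7° = 0.0 + 10.89·5.4·0.9502·0.7454 = 41.648 kPa
Denominator = 20.7·5.4·sin12.9°·cos12.9° = 20.7·5.4·0.2233·0.9748 = 24.325 kPa
FS = 41.648 / 24.325 = 1.712

FS = 1.71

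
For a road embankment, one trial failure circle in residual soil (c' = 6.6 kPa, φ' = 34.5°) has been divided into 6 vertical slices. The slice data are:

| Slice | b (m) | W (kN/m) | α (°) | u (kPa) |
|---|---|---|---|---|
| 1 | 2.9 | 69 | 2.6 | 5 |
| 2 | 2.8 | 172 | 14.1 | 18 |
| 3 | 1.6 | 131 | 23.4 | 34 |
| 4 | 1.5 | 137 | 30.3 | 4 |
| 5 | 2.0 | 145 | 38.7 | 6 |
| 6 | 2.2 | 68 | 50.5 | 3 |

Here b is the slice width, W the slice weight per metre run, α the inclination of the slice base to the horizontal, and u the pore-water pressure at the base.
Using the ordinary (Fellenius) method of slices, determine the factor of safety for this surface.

Ordinary method of slices: FS = Σ[c'·Δl_i + (W_i cosα_i − u_i·Δl_i)·tanφ'] / Σ W_i sinα_i, with Δl_i = b_i / cosα_i.
Slice 1: Δl = 2.9/cos2.6° = 2.903 m; N'_1 = 69·cos2.6° − 5·2.903 = 54.4; c'Δl = 19.16; W sinα = 3.1
Slice 2: Δl = 2.8/cos14.1° = 2.887 m; N'_2 = 172·cos14.1° − 18·2.887 = 114.9; c'Δl = 19.05; W sinα = 41.9
Slice 3: Δl = 1.6/cos23.4° = 1.743 m; N'_3 = 131·cos23.4° − 34·1.743 = 61.0; c'Δl = 11.51; W sinα = 52.0
Slice 4: Δl = 1.5/cos30.3° = 1.737 m; N'_4 = 137·cos30.3° − 4·1.737 = 111.3; c'Δl = 11.47; W sinα = 69.1
Slice 5: Δl = 2.0/cos38.7° = 2.563 m; N'_5 = 145·cos38.7° − 6·2.563 = 97.8; c'Δl = 16.91; W sinα = 90.7
Slice 6: Δl = 2.2/cos50.5° = 3.459 m; N'_6 = 68·cos50.5° − 3·3.459 = 32.9; c'Δl = 22.83; W sinα = 52.5
Σc'Δl = 100.9 kN/m; ΣN' = 472.2 kN/m; ΣW sinα = 309.3 kN/m
Resisting = 100.9 + 472.2·tan34.5° = 100.9 + 324.5 = 425.5 kN/m
FS = 425.5 / 309.3 = 1.376

FS = 1.38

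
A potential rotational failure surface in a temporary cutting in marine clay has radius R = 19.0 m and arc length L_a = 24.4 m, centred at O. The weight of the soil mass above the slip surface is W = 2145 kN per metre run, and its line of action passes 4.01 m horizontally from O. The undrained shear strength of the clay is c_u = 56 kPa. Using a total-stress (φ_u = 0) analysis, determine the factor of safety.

Taking moments about the centre O, the resisting moment is provided by the undrained shear strength acting along the arc:
M_R = c_u·L_a·R = 56·24.40·19.0 = 25961.6 kN·m/m
M_D = W·d = 2145·4.01 = 8601.4 kN·m/m
FS = M_R / M_D = 25961.6 / 8601.4 = 3.018

FS = 3.02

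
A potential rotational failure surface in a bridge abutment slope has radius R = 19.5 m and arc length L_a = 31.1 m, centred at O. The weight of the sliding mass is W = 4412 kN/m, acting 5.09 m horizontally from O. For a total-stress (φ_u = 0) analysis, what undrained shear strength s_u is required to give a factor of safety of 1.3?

FS = s_u·L_a·R / (W·d), so s_u = FS·W·d / (L_a·R).
s_u = 1.3·4412·5.09 / (31.10·19.5) = 29194.2 / 606.45 = 48.14 kPa

s_u = 48.1 kPa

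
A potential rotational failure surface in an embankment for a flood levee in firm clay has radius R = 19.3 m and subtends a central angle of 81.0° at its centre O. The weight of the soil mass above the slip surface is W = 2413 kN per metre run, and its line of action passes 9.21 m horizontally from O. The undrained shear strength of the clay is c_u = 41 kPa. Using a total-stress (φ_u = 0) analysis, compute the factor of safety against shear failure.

FS = 0.97

Taking moments about the centre O, the resisting moment is provided by the undrained shear strength acting along the arc:
Arc length L_a = R·θ = 19.3·(81.0°·π/180) = 19.3·1.4137 = 27.28 m
M_R = c_u·L_a·R = 41·27.28·19.3 = 21590.4 kN·m/m
M_D = W·d = 2413·9.21 = 22223.7 kN·m/m
FS = M_R / M_D = 21590.4 / 22223.7 = 0.972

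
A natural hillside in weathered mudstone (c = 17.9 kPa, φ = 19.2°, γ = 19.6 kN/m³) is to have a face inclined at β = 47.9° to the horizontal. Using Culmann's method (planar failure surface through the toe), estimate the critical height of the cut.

Culmann's analysis gives the critical failure plane at α_cr = (β + φ)/2 = (47.9 + 19.2)/2 = 33.5°, and the critical height
H_c = (4c/γ) · sinβ cosφ / [1 − cos(β − φ)]
    = (4·17.9/19.6) · sin47.9°·cos19.2° / [1 − cos(28.7°)]
    = 3.653 · 0.7420·0.9444 / [1 − 0.8771]
    = 3.653 · 0.7007 / 0.1229
    = 20.84 m

H_c = 20.84 m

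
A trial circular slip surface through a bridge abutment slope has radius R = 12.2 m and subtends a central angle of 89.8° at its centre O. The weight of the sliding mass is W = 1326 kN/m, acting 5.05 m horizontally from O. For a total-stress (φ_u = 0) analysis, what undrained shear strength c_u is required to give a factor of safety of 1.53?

FS = c_u·L_a·R / (W·d), so c_u = FS·W·d / (L_a·R).
Arc length L_a = R·θ = 12.2·(89.8°·π/180) = 12.2·1.5673 = 19.12 m
c_u = 1.53·1326·5.05 / (19.12·12.2) = 10245.3 / 233.28 = 43.92 kPa

c_u = 43.9 kPa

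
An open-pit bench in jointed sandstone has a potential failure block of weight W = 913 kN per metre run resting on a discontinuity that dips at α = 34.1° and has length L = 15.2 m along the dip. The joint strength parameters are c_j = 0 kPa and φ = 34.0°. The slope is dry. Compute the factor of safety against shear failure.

FS = 1.00

Resolving the block weight along and normal to the plane and applying the Mohr–Coulomb strength on the joint:
N' = W cosα = 913·cos34.1° = 756.0 kN/m
Driving force T = W sinα = 913·sin34.1° = 511.9 kN/m
Resisting force R = c_j·L + N'·tanφ = 0·15.2 + 756.0·tan34.0° = 0.0 + 509.9 = 509.9 kN/m
FS = R / T = 509.9 / 511.9 = 0.996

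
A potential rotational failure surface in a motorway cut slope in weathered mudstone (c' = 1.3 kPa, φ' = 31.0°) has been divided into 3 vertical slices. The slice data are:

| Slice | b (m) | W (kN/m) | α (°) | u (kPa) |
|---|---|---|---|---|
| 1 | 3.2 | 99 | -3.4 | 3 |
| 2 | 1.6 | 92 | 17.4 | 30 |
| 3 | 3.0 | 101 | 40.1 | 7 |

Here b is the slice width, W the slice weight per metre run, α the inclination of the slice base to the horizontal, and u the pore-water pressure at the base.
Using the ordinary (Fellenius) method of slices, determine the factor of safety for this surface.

Ordinary method of slices: FS = Σ[c'·Δl_i + (W_i cosα_i − u_i·Δl_i)·tanφ'] / Σ W_i sinα_i, with Δl_i = b_i / cosα_i.
Slice 1: Δl = 3.2/cos(-3.4°) = 3.206 m; N'_1 = 99·cos(-3.4°) − 3·3.206 = 89.2; c'Δl = 4.17; W sinα = -5.9
Slice 2: Δl = 1.6/cos17.4° = 1.677 m; N'_2 = 92·cos17.4° − 30·1.677 = 37.5; c'Δl = 2.18; W sinα = 27.5
Slice 3: Δl = 3.0/cos40.1° = 3.922 m; N'_3 = 101·cos40.1° − 7·3.922 = 49.8; c'Δl = 5.10; W sinα = 65.1
Σc'Δl = 11.4 kN/m; ΣN' = 176.5 kN/m; ΣW sinα = 86.7 kN/m
Resisting = 11.4 + 176.5·tan31.0° = 11.4 + 106.1 = 117.5 kN/m
FS = 117.5 / 86.7 = 1.355

FS = 1.36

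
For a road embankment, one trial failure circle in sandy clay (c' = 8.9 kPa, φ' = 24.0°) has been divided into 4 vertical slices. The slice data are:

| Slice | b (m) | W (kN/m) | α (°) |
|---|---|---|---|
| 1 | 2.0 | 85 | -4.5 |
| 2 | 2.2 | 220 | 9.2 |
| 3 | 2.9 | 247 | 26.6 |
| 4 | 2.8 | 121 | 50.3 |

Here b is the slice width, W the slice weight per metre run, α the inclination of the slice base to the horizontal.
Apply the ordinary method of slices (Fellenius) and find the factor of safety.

Ordinary method of slices: FS = Σ[c'·Δl_i + (W_i cosα_i)·tanφ'] / Σ W_i sinα_i, with Δl_i = b_i / cosα_i.
Slice 1: Δl = 2.0/cos(-4.5°) = 2.006 m; N'_1 = 85·cos(-4.5°) = 84.7; c'Δl = 17.86; W sinα = -6.7
Slice 2: Δl = 2.2/cos9.2° = 2.229 m; N'_2 = 220·cos9.2° = 217.2; c'Δl = 19.84; W sinα = 35.2
Slice 3: Δl = 2.9/cos26.6° = 3.243 m; N'_3 = 247·cos26.6° = 220.9; c'Δl = 28.87; W sinα = 110.6
Slice 4: Δl = 2.8/cos50.3° = 4.383 m; N'_4 = 121·cos50.3° = 77.3; c'Δl = 39.01; W sinα = 93.1
Σc'Δl = 105.6 kN/m; ΣN' = 600.1 kN/m; ΣW sinα = 232.2 kN/m
Resisting = 105.6 + 600.1·tan24.0° = 105.6 + 267.2 = 372.7 kN/m
FS = 372.7 / 232.2 = 1.605

FS = 1.61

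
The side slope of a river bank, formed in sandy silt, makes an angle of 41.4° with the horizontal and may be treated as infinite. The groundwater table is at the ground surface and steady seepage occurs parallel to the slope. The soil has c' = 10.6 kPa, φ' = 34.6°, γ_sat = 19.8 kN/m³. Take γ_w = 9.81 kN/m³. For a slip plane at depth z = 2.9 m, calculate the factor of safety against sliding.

FS = 0.77

With seepage parallel to the slope and the water table at the surface, the effective normal stress on the slip plane uses the buoyant unit weight γ' = γ_sat − γ_w while the driving shear stress uses γ_sat:
FS = [c' + γ' z cos²β tanφ'] / [γ_sat z sinβ cosβ]
γ' = 19.8 − 9.81 = 9.99 kN/m³
Numerator = 10.6 + 9.99·2.9·cos²41.4°·tan34.6° = 10.6 + 9.99·2.9·0.5627·0.6899 = 21.845 kPa
Denominator = 19.8·2.9·sin41.4°·cos41.4° = 19.8·2.9·0.6613·0.7501 = 28.484 kPa
FS = 21.845 / 28.484 = 0.767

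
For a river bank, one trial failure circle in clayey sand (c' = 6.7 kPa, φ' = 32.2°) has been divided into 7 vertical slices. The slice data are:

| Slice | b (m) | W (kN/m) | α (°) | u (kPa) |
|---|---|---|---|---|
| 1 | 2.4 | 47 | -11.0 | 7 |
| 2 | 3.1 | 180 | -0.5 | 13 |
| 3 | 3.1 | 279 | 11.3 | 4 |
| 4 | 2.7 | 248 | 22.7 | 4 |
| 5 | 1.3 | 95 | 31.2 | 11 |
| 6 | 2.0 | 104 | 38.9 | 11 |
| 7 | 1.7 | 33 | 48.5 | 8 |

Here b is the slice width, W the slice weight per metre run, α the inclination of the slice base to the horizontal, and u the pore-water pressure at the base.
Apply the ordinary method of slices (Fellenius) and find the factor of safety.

FS = 2.17

Ordinary method of slices: FS = Σ[c'·Δl_i + (W_i cosα_i − u_i·Δl_i)·tanφ'] / Σ W_i sinα_i, with Δl_i = b_i / cosα_i.
Slice 1: Δl = 2.4/cos(-11.0°) = 2.445 m; N'_1 = 47·cos(-11.0°) − 7·2.445 = 29.0; c'Δl = 16.38; W sinα = -9.0
Slice 2: Δl = 3.1/cos(-0.5°) = 3.100 m; N'_2 = 180·cos(-0.5°) − 13·3.100 = 139.7; c'Δl = 20.77; W sinα = -1.6
Slice 3: Δl = 3.1/cos11.3° = 3.161 m; N'_3 = 279·cos11.3° − 4·3.161 = 260.9; c'Δl = 21.18; W sinα = 54.7
Slice 4: Δl = 2.7/cos22.7° = 2.927 m; N'_4 = 248·cos22.7° − 4·2.927 = 217.1; c'Δl = 19.61; W sinα = 95.7
Slice 5: Δl = 1.3/cos31.2° = 1.520 m; N'_5 = 95·cos31.2° − 11·1.520 = 64.5; c'Δl = 10.18; W sinα = 49.2
Slice 6: Δl = 2.0/cos38.9° = 2.570 m; N'_6 = 104·cos38.9° − 11·2.570 = 52.7; c'Δl = 17.22; W sinα = 65.3
Slice 7: Δl = 1.7/cos48.5° = 2.566 m; N'_7 = 33·cos48.5° − 8·2.566 = 1.3; c'Δl = 17.19; W sinα = 24.7
Σc'Δl = 122.5 kN/m; ΣN' = 765.3 kN/m; ΣW sinα = 279.1 kN/m
Resisting = 122.5 + 765.3·tan32.2° = 122.5 + 481.9 = 604.5 kN/m
FS = 604.5 / 279.1 = 2.166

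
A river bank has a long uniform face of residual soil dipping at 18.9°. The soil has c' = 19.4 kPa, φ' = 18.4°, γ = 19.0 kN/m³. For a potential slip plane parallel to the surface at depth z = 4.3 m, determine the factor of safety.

For an infinite slope with a slip plane parallel to the surface (no pore pressure): FS = [c' + γz cos²β tanφ'] / [γz sinβ cosβ].
γz = 19.0·4.3 = 81.70 kN/m²
Numerator = 19.4 + 81.70·cos²18.9°·tan18.4° = 19.4 + 81.70·0.8951·0.3327 = 43.726 kPa
Denominator = 81.70·sin18.9°·cos18.9° = 81.70·0.3239·0.9461 = 25.037 kPa
FS = 43.726 / 25.037 = 1.746

FS = 1.75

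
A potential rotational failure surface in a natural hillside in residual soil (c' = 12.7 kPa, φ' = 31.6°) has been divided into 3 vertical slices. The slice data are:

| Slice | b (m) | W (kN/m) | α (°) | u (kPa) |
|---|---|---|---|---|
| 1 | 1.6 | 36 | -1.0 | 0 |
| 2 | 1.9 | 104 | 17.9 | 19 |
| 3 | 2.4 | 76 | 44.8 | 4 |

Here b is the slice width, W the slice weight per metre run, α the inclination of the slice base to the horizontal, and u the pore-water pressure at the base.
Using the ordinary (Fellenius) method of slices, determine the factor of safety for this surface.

Ordinary method of slices: FS = Σ[c'·Δl_i + (W_i cosα_i − u_i·Δl_i)·tanφ'] / Σ W_i sinα_i, with Δl_i = b_i / cosα_i.
Slice 1: Δl = 1.6/cos(-1.0°) = 1.600 m; N'_1 = 36·cos(-1.0°) − 0·1.600 = 36.0; c'Δl = 20.32; W sinα = -0.6
Slice 2: Δl = 1.9/cos17.9° = 1.997 m; N'_2 = 104·cos17.9° − 19·1.997 = 61.0; c'Δl = 25.36; W sinα = 32.0
Slice 3: Δl = 2.4/cos44.8° = 3.382 m; N'_3 = 76·cos44.8° − 4·3.382 = 40.4; c'Δl = 42.96; W sinα = 53.6
Σc'Δl = 88.6 kN/m; ΣN' = 137.4 kN/m; ΣW sinα = 84.9 kN/m
Resisting = 88.6 + 137.4·tan31.6° = 88.6 + 84.5 = 173.2 kN/m
FS = 173.2 / 84.9 = 2.040

FS = 2.04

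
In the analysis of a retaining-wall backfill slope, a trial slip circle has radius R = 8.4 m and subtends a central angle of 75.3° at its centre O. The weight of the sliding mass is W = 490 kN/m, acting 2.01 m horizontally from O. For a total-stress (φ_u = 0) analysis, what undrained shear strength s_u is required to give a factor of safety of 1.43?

s_u = 15.2 kPa

FS = s_u·L_a·R / (W·d), so s_u = FS·W·d / (L_a·R).
Arc length L_a = R·θ = 8.4·(75.3°·π/180) = 8.4·1.3142 = 11.04 m
s_u = 1.43·490·2.01 / (11.04·8.4) = 1408.4 / 92.73 = 15.19 kPa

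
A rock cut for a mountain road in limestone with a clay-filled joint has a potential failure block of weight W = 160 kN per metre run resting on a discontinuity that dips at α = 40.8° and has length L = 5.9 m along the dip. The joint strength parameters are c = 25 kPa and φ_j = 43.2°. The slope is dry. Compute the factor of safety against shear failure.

FS = 2.50

Resolving the block weight along and normal to the plane and applying the Mohr–Coulomb strength on the joint:
N' = W cosα = 160·cos40.8° = 121.1 kN/m
Driving force T = W sinα = 160·sin40.8° = 104.5 kN/m
Resisting force R = c·L + N'·tanφ_j = 25·5.9 + 121.1·tan43.2° = 147.5 + 113.7 = 261.2 kN/m
FS = R / T = 261.2 / 104.5 = 2.499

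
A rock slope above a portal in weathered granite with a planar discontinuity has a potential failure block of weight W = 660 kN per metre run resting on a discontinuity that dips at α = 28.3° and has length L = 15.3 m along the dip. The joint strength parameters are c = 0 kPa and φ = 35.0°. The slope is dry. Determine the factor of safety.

Resolving the block weight along and normal to the plane and applying the Mohr–Coulomb strength on the joint:
N' = W cosα = 660·cos28.3° = 581.1 kN/m
Driving force T = W sinα = 660·sin28.3° = 312.9 kN/m
Resisting force R = c·L + N'·tanφ = 0·15.3 + 581.1·tan35.0° = 0.0 + 406.9 = 406.9 kN/m
FS = R / T = 406.9 / 312.9 = 1.300

FS = 1.30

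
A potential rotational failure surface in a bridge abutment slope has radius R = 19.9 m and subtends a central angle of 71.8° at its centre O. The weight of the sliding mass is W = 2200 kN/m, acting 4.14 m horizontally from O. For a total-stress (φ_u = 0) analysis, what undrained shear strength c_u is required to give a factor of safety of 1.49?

c_u = 27.3 kPa

FS = c_u·L_a·R / (W·d), so c_u = FS·W·d / (L_a·R).
Arc length L_a = R·θ = 19.9·(71.8°·π/180) = 19.9·1.2531 = 24.94 m
c_u = 1.49·2200·4.14 / (24.94·19.9) = 13570.9 / 496.26 = 27.35 kPa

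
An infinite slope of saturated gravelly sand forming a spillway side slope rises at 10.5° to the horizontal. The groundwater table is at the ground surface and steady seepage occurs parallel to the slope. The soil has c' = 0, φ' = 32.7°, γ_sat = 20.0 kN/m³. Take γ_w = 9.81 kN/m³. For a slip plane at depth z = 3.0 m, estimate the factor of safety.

FS = 1.76

With seepage parallel to the slope and the water table at the surface, the effective normal stress on the slip plane uses the buoyant unit weight γ' = γ_sat − γ_w while the driving shear stress uses γ_sat:
FS = [c' + γ' z cos²β tanφ'] / [γ_sat z sinβ cosβ]
(For c' = 0 this reduces to FS = (γ'/γ_sat)·tanφ'/tanβ.)
γ' = 20.0 − 9.81 = 10.19 kN/m³
Numerator = 0.0 + 10.19·3.0·cos²10.5°·tan32.7° = 0.0 + 10.19·3.0·0.9668·0.6420 = 18.974 kPa
Denominator = 20.0·3.0·sin10.5°·cos10.5° = 20.0·3.0·0.1822·0.9833 = 10.751 kPa
FS = 18.974 / 10.751 = 1.765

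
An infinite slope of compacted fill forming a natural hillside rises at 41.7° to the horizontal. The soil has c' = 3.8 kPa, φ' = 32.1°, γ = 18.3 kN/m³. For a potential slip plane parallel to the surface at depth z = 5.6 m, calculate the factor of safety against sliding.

For an infinite slope with a slip plane parallel to the surface (no pore pressure): FS = [c' + γz cos²β tanφ'] / [γz sinβ cosβ].
γz = 18.3·5.6 = 102.48 kN/m²
Numerator = 3.8 + 102.48·cos²41.7°·tan32.1° = 3.8 + 102.48·0.5575·0.6273 = 39.637 kPa
Denominator = 102.48·sin41.7°·cos41.7° = 102.48·0.6652·0.7466 = 50.900 kPa
FS = 39.637 / 50.900 = 0.779

FS = 0.78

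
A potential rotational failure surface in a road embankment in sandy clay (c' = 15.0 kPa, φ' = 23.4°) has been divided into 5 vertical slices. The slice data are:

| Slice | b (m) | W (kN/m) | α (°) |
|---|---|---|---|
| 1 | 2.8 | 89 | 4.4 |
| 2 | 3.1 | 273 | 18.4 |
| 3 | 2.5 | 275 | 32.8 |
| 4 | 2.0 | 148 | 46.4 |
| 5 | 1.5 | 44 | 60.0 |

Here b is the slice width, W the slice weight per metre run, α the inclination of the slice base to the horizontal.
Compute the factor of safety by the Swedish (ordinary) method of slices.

FS = 1.36

Ordinary method of slices: FS = Σ[c'·Δl_i + (W_i cosα_i)·tanφ'] / Σ W_i sinα_i, with Δl_i = b_i / cosα_i.
Slice 1: Δl = 2.8/cos4.4° = 2.808 m; N'_1 = 89·cos4.4° = 88.7; c'Δl = 42.12; W sinα = 6.8
Slice 2: Δl = 3.1/cos18.4° = 3.267 m; N'_2 = 273·cos18.4° = 259.0; c'Δl = 49.01; W sinα = 86.2
Slice 3: Δl = 2.5/cos32.8° = 2.974 m; N'_3 = 275·cos32.8° = 231.2; c'Δl = 44.61; W sinα = 149.0
Slice 4: Δl = 2.0/cos46.4° = 2.900 m; N'_4 = 148·cos46.4° = 102.1; c'Δl = 43.50; W sinα = 107.2
Slice 5: Δl = 1.5/cos60.0° = 3.000 m; N'_5 = 44·cos60.0° = 22.0; c'Δl = 45.00; W sinα = 38.1
Σc'Δl = 224.2 kN/m; ΣN' = 703.0 kN/m; ΣW sinα = 387.3 kN/m
Resisting = 224.2 + 703.0·tan23.4° = 224.2 + 304.2 = 528.5 kN/m
FS = 528.5 / 387.3 = 1.365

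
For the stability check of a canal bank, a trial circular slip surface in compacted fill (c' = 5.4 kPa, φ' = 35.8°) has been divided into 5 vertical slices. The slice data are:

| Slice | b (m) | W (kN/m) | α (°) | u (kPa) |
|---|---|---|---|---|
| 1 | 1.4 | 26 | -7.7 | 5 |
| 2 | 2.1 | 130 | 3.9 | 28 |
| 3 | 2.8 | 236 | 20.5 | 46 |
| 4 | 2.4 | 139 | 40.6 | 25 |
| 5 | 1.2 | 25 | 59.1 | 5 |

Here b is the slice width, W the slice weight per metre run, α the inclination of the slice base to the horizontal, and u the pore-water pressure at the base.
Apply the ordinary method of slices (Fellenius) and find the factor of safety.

Ordinary method of slices: FS = Σ[c'·Δl_i + (W_i cosα_i − u_i·Δl_i)·tanφ'] / Σ W_i sinα_i, with Δl_i = b_i / cosα_i.
Slice 1: Δl = 1.4/cos(-7.7°) = 1.413 m; N'_1 = 26·cos(-7.7°) − 5·1.413 = 18.7; c'Δl = 7.63; W sinα = -3.5
Slice 2: Δl = 2.1/cos3.9° = 2.105 m; N'_2 = 130·cos3.9° − 28·2.105 = 70.8; c'Δl = 11.37; W sinα = 8.8
Slice 3: Δl = 2.8/cos20.5° = 2.989 m; N'_3 = 236·cos20.5° − 46·2.989 = 83.5; c'Δl = 16.14; W sinα = 82.6
Slice 4: Δl = 2.4/cos40.6° = 3.161 m; N'_4 = 139·cos40.6° − 25·3.161 = 26.5; c'Δl = 17.07; W sinα = 90.5
Slice 5: Δl = 1.2/cos59.1° = 2.337 m; N'_5 = 25·cos59.1° − 5·2.337 = 1.2; c'Δl = 12.62; W sinα = 21.5
Σc'Δl = 64.8 kN/m; ΣN' = 200.7 kN/m; ΣW sinα = 199.9 kN/m
Resisting = 64.8 + 200.7·tan35.8° = 64.8 + 144.7 = 209.6 kN/m
FS = 209.6 / 199.9 = 1.048

FS = 1.05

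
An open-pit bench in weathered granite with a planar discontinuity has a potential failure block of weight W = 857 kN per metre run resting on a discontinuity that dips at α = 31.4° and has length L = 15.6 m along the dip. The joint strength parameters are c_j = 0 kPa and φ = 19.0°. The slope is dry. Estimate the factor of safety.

FS = 0.56

Resolving the block weight along and normal to the plane and applying the Mohr–Coulomb strength on the joint:
N' = W cosα = 857·cos31.4° = 731.5 kN/m
Driving force T = W sinα = 857·sin31.4° = 446.5 kN/m
Resisting force R = c_j·L + N'·tanφ = 0·15.6 + 731.5·tan19.0° = 0.0 + 251.9 = 251.9 kN/m
FS = R / T = 251.9 / 446.5 = 0.564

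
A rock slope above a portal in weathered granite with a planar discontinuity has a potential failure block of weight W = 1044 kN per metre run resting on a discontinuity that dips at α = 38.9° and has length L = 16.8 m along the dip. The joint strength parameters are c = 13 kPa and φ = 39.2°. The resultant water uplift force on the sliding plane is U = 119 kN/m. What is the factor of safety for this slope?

FS = 1.20

Resolving the block weight along and normal to the plane and applying the Mohr–Coulomb strength on the joint:
N' = W cosα − U = 1044·cos38.9° − 119 = 693.5 kN/m
Driving force T = W sinα = 1044·sin38.9° = 655.6 kN/m
Resisting force R = c·L + N'·tanφ = 13·16.8 + 693.5·tan39.2° = 218.4 + 565.6 = 784.0 kN/m
FS = R / T = 784.0 / 655.6 = 1.196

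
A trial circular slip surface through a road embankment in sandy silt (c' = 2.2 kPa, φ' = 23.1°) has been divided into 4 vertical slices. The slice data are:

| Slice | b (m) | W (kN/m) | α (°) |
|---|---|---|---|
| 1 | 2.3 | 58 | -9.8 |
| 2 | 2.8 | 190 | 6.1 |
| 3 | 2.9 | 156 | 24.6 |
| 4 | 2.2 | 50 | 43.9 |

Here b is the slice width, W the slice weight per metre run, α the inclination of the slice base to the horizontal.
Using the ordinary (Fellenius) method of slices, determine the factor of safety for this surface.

Ordinary method of slices: FS = Σ[c'·Δl_i + (W_i cosα_i)·tanφ'] / Σ W_i sinα_i, with Δl_i = b_i / cosα_i.
Slice 1: Δl = 2.3/cos(-9.8°) = 2.334 m; N'_1 = 58·cos(-9.8°) = 57.2; c'Δl = 5.13; W sinα = -9.9
Slice 2: Δl = 2.8/cos6.1° = 2.816 m; N'_2 = 190·cos6.1° = 188.9; c'Δl = 6.20; W sinα = 20.2
Slice 3: Δl = 2.9/cos24.6° = 3.189 m; N'_3 = 156·cos24.6° = 141.8; c'Δl = 7.02; W sinα = 64.9
Slice 4: Δl = 2.2/cos43.9° = 3.053 m; N'_4 = 50·cos43.9° = 36.0; c'Δl = 6.72; W sinα = 34.7
Σc'Δl = 25.1 kN/m; ΣN' = 423.9 kN/m; ΣW sinα = 109.9 kN/m
Resisting = 25.1 + 423.9·tan23.1° = 25.1 + 180.8 = 205.9 kN/m
FS = 205.9 / 109.9 = 1.873

FS = 1.87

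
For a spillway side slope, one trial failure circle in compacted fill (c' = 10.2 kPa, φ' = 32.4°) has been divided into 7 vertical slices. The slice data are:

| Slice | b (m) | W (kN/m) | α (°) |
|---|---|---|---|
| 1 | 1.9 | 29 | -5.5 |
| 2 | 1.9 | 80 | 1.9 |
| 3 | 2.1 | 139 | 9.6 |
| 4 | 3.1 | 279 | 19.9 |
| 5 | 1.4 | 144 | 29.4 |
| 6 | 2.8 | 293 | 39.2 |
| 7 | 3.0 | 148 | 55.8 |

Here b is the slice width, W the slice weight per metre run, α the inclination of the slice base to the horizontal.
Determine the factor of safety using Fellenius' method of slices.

FS = 1.61

Ordinary method of slices: FS = Σ[c'·Δl_i + (W_i cosα_i)·tanφ'] / Σ W_i sinα_i, with Δl_i = b_i / cosα_i.
Slice 1: Δl = 1.9/cos(-5.5°) = 1.909 m; N'_1 = 29·cos(-5.5°) = 28.9; c'Δl = 19.47; W sinα = -2.8
Slice 2: Δl = 1.9/cos1.9° = 1.901 m; N'_2 = 80·cos1.9° = 80.0; c'Δl = 19.39; W sinα = 2.7
Slice 3: Δl = 2.1/cos9.6° = 2.130 m; N'_3 = 139·cos9.6° = 137.1; c'Δl = 21.72; W sinα = 23.2
Slice 4: Δl = 3.1/cos19.9° = 3.297 m; N'_4 = 279·cos19.9° = 262.3; c'Δl = 33.63; W sinα = 95.0
Slice 5: Δl = 1.4/cos29.4° = 1.607 m; N'_5 = 144·cos29.4° = 125.5; c'Δl = 16.39; W sinα = 70.7
Slice 6: Δl = 2.8/cos39.2° = 3.613 m; N'_6 = 293·cos39.2° = 227.1; c'Δl = 36.85; W sinα = 185.2
Slice 7: Δl = 3.0/cos55.8° = 5.337 m; N'_7 = 148·cos55.8° = 83.2; c'Δl = 54.44; W sinα = 122.4
Σc'Δl = 201.9 kN/m; ΣN' = 943.9 kN/m; ΣW sinα = 496.3 kN/m
Resisting = 201.9 + 943.9·tan32.4° = 201.9 + 599.0 = 800.9 kN/m
FS = 800.9 / 496.3 = 1.614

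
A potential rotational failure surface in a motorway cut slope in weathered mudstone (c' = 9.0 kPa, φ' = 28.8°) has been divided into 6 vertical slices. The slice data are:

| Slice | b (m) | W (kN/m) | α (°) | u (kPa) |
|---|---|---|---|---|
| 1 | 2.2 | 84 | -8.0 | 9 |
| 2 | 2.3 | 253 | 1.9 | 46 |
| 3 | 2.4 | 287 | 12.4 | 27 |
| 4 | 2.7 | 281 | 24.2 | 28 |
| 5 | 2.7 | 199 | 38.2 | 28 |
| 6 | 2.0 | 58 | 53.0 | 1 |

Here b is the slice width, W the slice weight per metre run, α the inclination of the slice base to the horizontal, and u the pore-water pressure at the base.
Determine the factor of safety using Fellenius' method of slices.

FS = 1.54

Ordinary method of slices: FS = Σ[c'·Δl_i + (W_i cosα_i − u_i·Δl_i)·tanφ'] / Σ W_i sinα_i, with Δl_i = b_i / cosα_i.
Slice 1: Δl = 2.2/cos(-8.0°) = 2.222 m; N'_1 = 84·cos(-8.0°) − 9·2.222 = 63.2; c'Δl = 19.99; W sinα = -11.7
Slice 2: Δl = 2.3/cos1.9° = 2.301 m; N'_2 = 253·cos1.9° − 46·2.301 = 147.0; c'Δl = 20.71; W sinα = 8.4
Slice 3: Δl = 2.4/cos12.4° = 2.457 m; N'_3 = 287·cos12.4° − 27·2.457 = 214.0; c'Δl = 22.12; W sinα = 61.6
Slice 4: Δl = 2.7/cos24.2° = 2.960 m; N'_4 = 281·cos24.2° − 28·2.960 = 173.4; c'Δl = 26.64; W sinα = 115.2
Slice 5: Δl = 2.7/cos38.2° = 3.436 m; N'_5 = 199·cos38.2° − 28·3.436 = 60.2; c'Δl = 30.92; W sinα = 123.1
Slice 6: Δl = 2.0/cos53.0° = 3.323 m; N'_6 = 58·cos53.0° − 1·3.323 = 31.6; c'Δl = 29.91; W sinα = 46.3
Σc'Δl = 150.3 kN/m; ΣN' = 689.3 kN/m; ΣW sinα = 342.9 kN/m
Resisting = 150.3 + 689.3·tan28.8° = 150.3 + 379.0 = 529.3 kN/m
FS = 529.3 / 342.9 = 1.543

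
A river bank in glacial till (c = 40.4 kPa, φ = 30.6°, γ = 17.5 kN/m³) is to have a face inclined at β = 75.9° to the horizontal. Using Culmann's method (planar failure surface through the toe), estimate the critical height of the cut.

H_c = 25.99 m

Culmann's analysis gives the critical failure plane at α_cr = (β + φ)/2 = (75.9 + 30.6)/2 = 53.2°, and the critical height
H_c = (4c/γ) · sinβ cosφ / [1 − cos(β − φ)]
    = (4·40.4/17.5) · sin75.9°·cos30.6° / [1 − cos(45.3°)]
    = 9.234 · 0.9699·0.8607 / [1 − 0.7034]
    = 9.234 · 0.8348 / 0.2966
    = 25.99 m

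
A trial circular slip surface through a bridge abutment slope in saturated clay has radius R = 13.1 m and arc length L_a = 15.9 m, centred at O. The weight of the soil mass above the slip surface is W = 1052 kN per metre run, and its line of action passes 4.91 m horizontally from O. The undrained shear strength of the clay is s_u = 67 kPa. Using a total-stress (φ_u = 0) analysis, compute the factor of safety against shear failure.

Taking moments about the centre O, the resisting moment is provided by the undrained shear strength acting along the arc:
M_R = s_u·L_a·R = 67·15.90·13.1 = 13955.4 kN·m/m
M_D = W·d = 1052·4.91 = 5165.3 kN·m/m
FS = M_R / M_D = 13955.4 / 5165.3 = 2.702

FS = 2.70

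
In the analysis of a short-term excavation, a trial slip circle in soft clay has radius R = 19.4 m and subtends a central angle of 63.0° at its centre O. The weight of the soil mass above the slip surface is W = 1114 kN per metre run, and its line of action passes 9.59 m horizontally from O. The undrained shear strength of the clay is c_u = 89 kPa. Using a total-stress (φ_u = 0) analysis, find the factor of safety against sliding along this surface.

Taking moments about the centre O, the resisting moment is provided by the undrained shear strength acting along the arc:
Arc length L_a = R·θ = 19.4·(63.0°·π/180) = 19.4·1.0996 = 21.33 m
M_R = c_u·L_a·R = 89·21.33·19.4 = 36830.8 kN·m/m
M_D = W·d = 1114·9.59 = 10683.3 kN·m/m
FS = M_R / M_D = 36830.8 / 10683.3 = 3.448

FS = 3.45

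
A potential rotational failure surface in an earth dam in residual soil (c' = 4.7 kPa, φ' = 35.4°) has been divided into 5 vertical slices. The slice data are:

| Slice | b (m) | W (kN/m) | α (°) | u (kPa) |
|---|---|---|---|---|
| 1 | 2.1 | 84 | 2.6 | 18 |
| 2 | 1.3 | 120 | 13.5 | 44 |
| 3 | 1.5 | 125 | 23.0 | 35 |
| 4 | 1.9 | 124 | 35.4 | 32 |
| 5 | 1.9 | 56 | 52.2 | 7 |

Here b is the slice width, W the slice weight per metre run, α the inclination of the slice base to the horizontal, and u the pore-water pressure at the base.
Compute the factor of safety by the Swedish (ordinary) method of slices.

Ordinary method of slices: FS = Σ[c'·Δl_i + (W_i cosα_i − u_i·Δl_i)·tanφ'] / Σ W_i sinα_i, with Δl_i = b_i / cosα_i.
Slice 1: Δl = 2.1/cos2.6° = 2.102 m; N'_1 = 84·cos2.6° − 18·2.102 = 46.1; c'Δl = 9.88; W sinα = 3.8
Slice 2: Δl = 1.3/cos13.5° = 1.337 m; N'_2 = 120·cos13.5° − 44·1.337 = 57.9; c'Δl = 6.28; W sinα = 28.0
Slice 3: Δl = 1.5/cos23.0° = 1.630 m; N'_3 = 125·cos23.0° − 35·1.630 = 58.0; c'Δl = 7.66; W sinα = 48.8
Slice 4: Δl = 1.9/cos35.4° = 2.331 m; N'_4 = 124·cos35.4° − 32·2.331 = 26.5; c'Δl = 10.96; W sinα = 71.8
Slice 5: Δl = 1.9/cos52.2° = 3.100 m; N'_5 = 56·cos52.2° − 7·3.100 = 12.6; c'Δl = 14.57; W sinα = 44.2
Σc'Δl = 49.3 kN/m; ΣN' = 201.1 kN/m; ΣW sinα = 196.7 kN/m
Resisting = 49.3 + 201.1·tan35.4° = 49.3 + 142.9 = 192.2 kN/m
FS = 192.2 / 196.7 = 0.977

FS = 0.98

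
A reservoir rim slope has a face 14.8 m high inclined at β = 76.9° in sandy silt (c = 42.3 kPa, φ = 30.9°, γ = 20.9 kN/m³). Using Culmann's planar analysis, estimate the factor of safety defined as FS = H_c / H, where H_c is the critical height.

H_c = (4c/γ) · sinβ cosφ / [1 − cos(β − φ)]
    = (4·42.3/20.9) · sin76.9°·cos30.9° / [1 − cos46.0°]
    = 8.096 · 0.8357 / 0.3053 = 22.16 m
FS = H_c / H = 22.16 / 14.8 = 1.497

FS = 1.50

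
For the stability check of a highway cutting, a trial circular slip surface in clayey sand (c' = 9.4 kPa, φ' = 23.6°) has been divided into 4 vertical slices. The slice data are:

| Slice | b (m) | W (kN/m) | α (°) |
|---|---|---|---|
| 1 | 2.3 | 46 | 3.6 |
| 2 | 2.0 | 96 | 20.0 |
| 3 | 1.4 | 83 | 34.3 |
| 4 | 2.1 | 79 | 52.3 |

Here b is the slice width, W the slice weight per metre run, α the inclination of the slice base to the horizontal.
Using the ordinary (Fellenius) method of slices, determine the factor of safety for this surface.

Ordinary method of slices: FS = Σ[c'·Δl_i + (W_i cosα_i)·tanφ'] / Σ W_i sinα_i, with Δl_i = b_i / cosα_i.
Slice 1: Δl = 2.3/cos3.6° = 2.305 m; N'_1 = 46·cos3.6° = 45.9; c'Δl = 21.66; W sinα = 2.9
Slice 2: Δl = 2.0/cos20.0° = 2.128 m; N'_2 = 96·cos20.0° = 90.2; c'Δl = 20.01; W sinα = 32.8
Slice 3: Δl = 1.4/cos34.3° = 1.695 m; N'_3 = 83·cos34.3° = 68.6; c'Δl = 15.93; W sinα = 46.8
Slice 4: Δl = 2.1/cos52.3° = 3.434 m; N'_4 = 79·cos52.3° = 48.3; c'Δl = 32.28; W sinα = 62.5
Σc'Δl = 89.9 kN/m; ΣN' = 253.0 kN/m; ΣW sinα = 145.0 kN/m
Resisting = 89.9 + 253.0·tan23.6° = 89.9 + 110.5 = 200.4 kN/m
FS = 200.4 / 145.0 = 1.382

FS = 1.38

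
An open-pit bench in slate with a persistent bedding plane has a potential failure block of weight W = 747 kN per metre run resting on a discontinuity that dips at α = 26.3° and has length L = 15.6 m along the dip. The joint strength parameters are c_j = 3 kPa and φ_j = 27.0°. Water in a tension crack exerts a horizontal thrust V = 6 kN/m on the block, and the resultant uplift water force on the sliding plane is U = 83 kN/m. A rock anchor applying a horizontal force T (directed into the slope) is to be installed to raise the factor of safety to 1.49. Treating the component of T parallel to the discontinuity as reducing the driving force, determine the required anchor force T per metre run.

T = 100 kN/m

Resolving forces along and normal to the sliding plane, with the horizontal anchor force T adding T·sinα to the effective normal force and T·cosα acting up the plane against the driving force:
FS = [c_jL + (W cosα − U − V sinα + T sinα) tanφ_j] / [W sinα + V cosα − T cosα]
Without the anchor: N' = 584.0 kN/m, driving T_d = 336.4 kN/m, resisting R = 3·15.6 + 584.0·tan27.0° = 344.4 kN/m, FS = 1.02.
Setting FS = 1.49 and solving for T:
1.49·(336.4 − T cos26.3°) = 344.4 + T sin26.3°·tan27.0°
T·(sin26.3°·tan27.0° + 1.49·cos26.3°) = 1.49·336.4 − 344.4
T·(0.4431·0.5095 + 1.49·0.8965) = 501.2 − 344.4 = 156.8
T·1.5615 = 156.8
T = 100.4 kN/m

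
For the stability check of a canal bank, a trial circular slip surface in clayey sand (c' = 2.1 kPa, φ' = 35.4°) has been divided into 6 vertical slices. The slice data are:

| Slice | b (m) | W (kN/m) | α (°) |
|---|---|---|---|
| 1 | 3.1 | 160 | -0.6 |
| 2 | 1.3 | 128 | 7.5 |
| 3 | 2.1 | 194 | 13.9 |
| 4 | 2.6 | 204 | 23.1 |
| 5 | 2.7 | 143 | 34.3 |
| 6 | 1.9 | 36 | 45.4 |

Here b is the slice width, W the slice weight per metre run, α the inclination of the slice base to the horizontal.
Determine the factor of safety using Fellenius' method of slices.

FS = 2.44

Ordinary method of slices: FS = Σ[c'·Δl_i + (W_i cosα_i)·tanφ'] / Σ W_i sinα_i, with Δl_i = b_i / cosα_i.
Slice 1: Δl = 3.1/cos(-0.6°) = 3.100 m; N'_1 = 160·cos(-0.6°) = 160.0; c'Δl = 6.51; W sinα = -1.7
Slice 2: Δl = 1.3/cos7.5° = 1.311 m; N'_2 = 128·cos7.5° = 126.9; c'Δl = 2.75; W sinα = 16.7
Slice 3: Δl = 2.1/cos13.9° = 2.163 m; N'_3 = 194·cos13.9° = 188.3; c'Δl = 4.54; W sinα = 46.6
Slice 4: Δl = 2.6/cos23.1° = 2.827 m; N'_4 = 204·cos23.1° = 187.6; c'Δl = 5.94; W sinα = 80.0
Slice 5: Δl = 2.7/cos34.3° = 3.268 m; N'_5 = 143·cos34.3° = 118.1; c'Δl = 6.86; W sinα = 80.6
Slice 6: Δl = 1.9/cos45.4° = 2.706 m; N'_6 = 36·cos45.4° = 25.3; c'Δl = 5.68; W sinα = 25.6
Σc'Δl = 32.3 kN/m; ΣN' = 806.3 kN/m; ΣW sinα = 247.9 kN/m
Resisting = 32.3 + 806.3·tan35.4° = 32.3 + 573.0 = 605.3 kN/m
FS = 605.3 / 247.9 = 2.442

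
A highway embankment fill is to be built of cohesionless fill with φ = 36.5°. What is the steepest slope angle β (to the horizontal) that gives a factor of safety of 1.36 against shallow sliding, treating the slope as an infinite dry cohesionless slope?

For an infinite dry cohesionless slope FS = tanφ/tanβ, so tanβ = tanφ / FS.
tanβ = tan36.5° / 1.36 = 0.7400 / 1.36 = 0.5441
β = arctan(0.5441) = 28.55°

β = 28.6°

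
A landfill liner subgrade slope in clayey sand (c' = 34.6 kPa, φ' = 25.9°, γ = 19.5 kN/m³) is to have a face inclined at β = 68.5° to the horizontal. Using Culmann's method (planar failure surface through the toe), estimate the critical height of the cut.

H_c = 22.51 m

Culmann's analysis gives the critical failure plane at α_cr = (β + φ')/2 = (68.5 + 25.9)/2 = 47.2°, and the critical height
H_c = (4c'/γ) · sinβ cosφ' / [1 − cos(β − φ')]
    = (4·34.6/19.5) · sin68.5°·cos25.9° / [1 − cos(42.6°)]
    = 7.097 · 0.9304·0.8996 / [1 − 0.7361]
    = 7.097 · 0.8370 / 0.2639
    = 22.51 m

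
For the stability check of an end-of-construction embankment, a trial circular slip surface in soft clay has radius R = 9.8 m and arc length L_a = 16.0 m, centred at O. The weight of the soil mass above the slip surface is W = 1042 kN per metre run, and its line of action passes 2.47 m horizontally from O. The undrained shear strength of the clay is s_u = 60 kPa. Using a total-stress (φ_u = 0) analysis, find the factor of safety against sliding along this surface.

FS = 3.66

Taking moments about the centre O, the resisting moment is provided by the undrained shear strength acting along the arc:
M_R = s_u·L_a·R = 60·16.00·9.8 = 9408.0 kN·m/m
M_D = W·d = 1042·2.47 = 2573.7 kN·m/m
FS = M_R / M_D = 9408.0 / 2573.7 = 3.655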